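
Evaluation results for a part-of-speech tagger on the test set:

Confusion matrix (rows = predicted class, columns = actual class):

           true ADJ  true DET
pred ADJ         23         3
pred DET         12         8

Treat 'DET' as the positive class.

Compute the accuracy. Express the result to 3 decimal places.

0.674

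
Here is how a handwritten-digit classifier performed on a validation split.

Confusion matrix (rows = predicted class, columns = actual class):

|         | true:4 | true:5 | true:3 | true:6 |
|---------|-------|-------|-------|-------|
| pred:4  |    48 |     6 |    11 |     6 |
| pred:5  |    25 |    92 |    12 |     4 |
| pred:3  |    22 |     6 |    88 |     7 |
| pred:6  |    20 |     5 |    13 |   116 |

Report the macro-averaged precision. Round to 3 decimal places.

0.709

Per-class precision (TP/(TP+FP)):
  4: TP=48, FP=6+11+6=23 → 48/71 = 0.6761
  5: TP=92, FP=25+12+4=41 → 92/133 = 0.6917
  3: TP=88, FP=22+6+7=35 → 88/123 = 0.7154
  6: TP=116, FP=20+5+13=38 → 116/154 = 0.7532
Macro-precision = mean = (0.6761 + 0.6917 + 0.7154 + 0.7532) / 4 = 0.709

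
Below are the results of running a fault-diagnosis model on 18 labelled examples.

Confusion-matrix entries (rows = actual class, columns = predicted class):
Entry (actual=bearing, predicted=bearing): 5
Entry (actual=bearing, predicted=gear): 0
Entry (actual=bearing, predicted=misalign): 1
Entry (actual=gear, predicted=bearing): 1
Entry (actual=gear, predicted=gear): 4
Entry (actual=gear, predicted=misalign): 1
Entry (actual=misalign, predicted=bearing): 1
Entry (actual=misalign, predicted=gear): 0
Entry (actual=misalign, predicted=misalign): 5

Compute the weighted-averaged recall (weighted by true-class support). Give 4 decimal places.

0.7778

Per-class recall (TP/(TP+FN)):
  bearing: TP=5, FN=0+1=1 → 5/6 = 0.83333
  gear: TP=4, FN=1+1=2 → 4/6 = 0.66667
  misalign: TP=5, FN=1+0=1 → 5/6 = 0.83333
Weighted-recall = Σ (supportᵢ/N)·recallᵢ with N=18: (6/18)·0.83333 + (6/18)·0.66667 + (6/18)·0.83333 = 0.7778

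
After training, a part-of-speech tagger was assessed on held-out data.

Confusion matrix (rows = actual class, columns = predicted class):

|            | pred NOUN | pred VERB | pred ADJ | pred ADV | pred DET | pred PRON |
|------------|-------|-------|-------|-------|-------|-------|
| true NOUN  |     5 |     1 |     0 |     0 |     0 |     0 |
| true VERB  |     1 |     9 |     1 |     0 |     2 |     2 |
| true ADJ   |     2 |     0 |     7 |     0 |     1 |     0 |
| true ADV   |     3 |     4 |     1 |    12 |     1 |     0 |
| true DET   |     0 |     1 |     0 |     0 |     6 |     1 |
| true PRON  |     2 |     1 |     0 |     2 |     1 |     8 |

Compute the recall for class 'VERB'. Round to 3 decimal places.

0.600

Take TP from the diagonal, FP from the rest of the 'VERB' prediction marginal, FN from the rest of the 'VERB' actual marginal.
recall = TP/(TP+FN).
VERB: TP=9, FN=1+1+0+2+2=6 → 9/15 = 0.6000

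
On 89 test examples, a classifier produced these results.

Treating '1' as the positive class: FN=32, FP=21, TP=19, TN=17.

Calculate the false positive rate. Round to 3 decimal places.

0.553

FPR = FP/(FP+TN) = 21/(21+17) = 0.553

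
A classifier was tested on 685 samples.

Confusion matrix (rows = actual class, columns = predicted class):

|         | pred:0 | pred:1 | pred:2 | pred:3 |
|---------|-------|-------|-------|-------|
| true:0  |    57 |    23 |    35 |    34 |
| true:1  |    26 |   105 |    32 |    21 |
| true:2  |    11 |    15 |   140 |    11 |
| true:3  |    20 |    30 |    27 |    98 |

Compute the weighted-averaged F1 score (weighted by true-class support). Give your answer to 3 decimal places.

Per-class F1 score (2·TP/(2·TP+FP+FN)):
  0: TP=57, FP=26+11+20=57, FN=23+35+34=92 → 114/263 = 0.4335
  1: TP=105, FP=23+15+30=68, FN=26+32+21=79 → 210/357 = 0.5882
  2: TP=140, FP=35+32+27=94, FN=11+15+11=37 → 280/411 = 0.6813
  3: TP=98, FP=34+21+11=66, FN=20+30+27=77 → 196/339 = 0.5782
Weighted-F1 score = Σ (supportᵢ/N)·F1 scoreᵢ with N=685: (149/685)·0.4335 + (184/685)·0.5882 + (177/685)·0.6813 + (175/685)·0.5782 = 0.576

0.576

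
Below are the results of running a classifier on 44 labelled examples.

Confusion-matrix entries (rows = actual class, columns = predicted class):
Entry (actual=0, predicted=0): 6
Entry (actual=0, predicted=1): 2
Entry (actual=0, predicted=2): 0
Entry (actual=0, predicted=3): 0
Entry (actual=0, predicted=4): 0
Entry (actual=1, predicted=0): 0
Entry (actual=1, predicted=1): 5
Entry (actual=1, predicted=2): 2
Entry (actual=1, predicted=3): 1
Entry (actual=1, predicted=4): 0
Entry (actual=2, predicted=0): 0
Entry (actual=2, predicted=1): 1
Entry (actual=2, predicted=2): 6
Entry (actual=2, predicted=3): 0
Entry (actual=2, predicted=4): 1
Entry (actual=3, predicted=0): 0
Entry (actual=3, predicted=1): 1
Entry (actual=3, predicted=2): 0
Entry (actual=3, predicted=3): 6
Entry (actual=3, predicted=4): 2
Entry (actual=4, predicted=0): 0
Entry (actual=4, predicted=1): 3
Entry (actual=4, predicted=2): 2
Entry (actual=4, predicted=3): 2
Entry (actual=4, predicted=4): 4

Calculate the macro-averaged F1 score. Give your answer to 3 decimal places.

0.627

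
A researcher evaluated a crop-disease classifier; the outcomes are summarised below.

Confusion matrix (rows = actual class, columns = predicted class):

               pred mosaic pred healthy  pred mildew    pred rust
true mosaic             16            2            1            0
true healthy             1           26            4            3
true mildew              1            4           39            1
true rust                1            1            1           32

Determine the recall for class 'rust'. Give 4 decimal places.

recall = TP/(TP+FN).
rust: TP=32, FN=1+1+1=3 → 32/35 = 0.91429

0.9143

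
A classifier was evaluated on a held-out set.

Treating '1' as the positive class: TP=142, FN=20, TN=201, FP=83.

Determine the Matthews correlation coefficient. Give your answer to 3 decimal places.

0.562

MCC = (TP·TN − FP·FN) / √((TP+FP)(TP+FN)(TN+FP)(TN+FN))
Numerator = 142·201 − 83·20 = 26882
Denominator = √(225·162·284·221) = √2287747800 = 47830.4066
MCC = 26882 / 47830.4066 = 0.562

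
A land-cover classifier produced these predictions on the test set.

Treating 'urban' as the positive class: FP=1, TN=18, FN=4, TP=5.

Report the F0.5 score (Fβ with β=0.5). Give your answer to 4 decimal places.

0.7576

Fβ = (1+β²)·TP / ((1+β²)·TP + β²·FN + FP), with β²=1/4
= 1.25·5 / (1.25·5 + 0.25·4 + 1) = 0.7576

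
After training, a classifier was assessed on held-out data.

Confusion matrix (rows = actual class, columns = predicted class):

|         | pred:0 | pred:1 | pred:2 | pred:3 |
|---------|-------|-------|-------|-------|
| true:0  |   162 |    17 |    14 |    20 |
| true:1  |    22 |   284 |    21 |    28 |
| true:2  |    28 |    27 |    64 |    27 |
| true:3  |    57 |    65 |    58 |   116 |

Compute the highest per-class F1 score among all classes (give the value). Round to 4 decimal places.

0.7594

Per-class F1 score (2·TP/(2·TP+FP+FN)):
  0: TP=162, FP=22+28+57=107, FN=17+14+20=51 → 324/482 = 0.67220
  1: TP=284, FP=17+27+65=109, FN=22+21+28=71 → 568/748 = 0.75936
  2: TP=64, FP=14+21+58=93, FN=28+27+27=82 → 128/303 = 0.42244
  3: TP=116, FP=20+28+27=75, FN=57+65+58=180 → 232/487 = 0.47639
Highest is class '1' with F1 score = 0.7594.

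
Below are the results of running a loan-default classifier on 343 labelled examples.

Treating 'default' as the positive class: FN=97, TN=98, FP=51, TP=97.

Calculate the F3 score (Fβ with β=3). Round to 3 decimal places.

0.512

Fβ = (1+β²)·TP / ((1+β²)·TP + β²·FN + FP), with β²=9
= 10·97 / (10·97 + 9·97 + 51) = 0.512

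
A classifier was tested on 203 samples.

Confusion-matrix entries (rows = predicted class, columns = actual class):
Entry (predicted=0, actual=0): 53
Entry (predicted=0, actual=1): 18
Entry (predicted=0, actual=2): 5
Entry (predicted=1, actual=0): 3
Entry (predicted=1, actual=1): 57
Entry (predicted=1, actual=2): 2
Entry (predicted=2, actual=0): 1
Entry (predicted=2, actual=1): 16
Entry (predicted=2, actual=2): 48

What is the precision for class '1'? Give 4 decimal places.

One-vs-rest for '1': TP = diagonal; FP = other classes predicted '1'; FN = '1' predicted as other.
precision = TP/(TP+FP).
1: TP=57, FP=3+2=5 → 57/62 = 0.91935

0.9194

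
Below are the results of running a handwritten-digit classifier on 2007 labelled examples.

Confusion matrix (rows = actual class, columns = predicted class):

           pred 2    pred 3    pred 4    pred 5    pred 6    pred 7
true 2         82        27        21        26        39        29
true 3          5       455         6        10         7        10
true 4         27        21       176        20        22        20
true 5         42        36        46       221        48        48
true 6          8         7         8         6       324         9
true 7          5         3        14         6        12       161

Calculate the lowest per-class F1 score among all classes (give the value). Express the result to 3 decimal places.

Per-class F1 score (2·TP/(2·TP+FP+FN)):
  2: TP=82, FP=5+27+42+8+5=87, FN=27+21+26+39+29=142 → 164/393 = 0.4173
  3: TP=455, FP=27+21+36+7+3=94, FN=5+6+10+7+10=38 → 910/1042 = 0.8733
  4: TP=176, FP=21+6+46+8+14=95, FN=27+21+20+22+20=110 → 352/557 = 0.6320
  5: TP=221, FP=26+10+20+6+6=68, FN=42+36+46+48+48=220 → 442/730 = 0.6055
  6: TP=324, FP=39+7+22+48+12=128, FN=8+7+8+6+9=38 → 648/814 = 0.7961
  7: TP=161, FP=29+10+20+48+9=116, FN=5+3+14+6+12=40 → 322/478 = 0.6736
Lowest is class '2' with F1 score = 0.417.

0.417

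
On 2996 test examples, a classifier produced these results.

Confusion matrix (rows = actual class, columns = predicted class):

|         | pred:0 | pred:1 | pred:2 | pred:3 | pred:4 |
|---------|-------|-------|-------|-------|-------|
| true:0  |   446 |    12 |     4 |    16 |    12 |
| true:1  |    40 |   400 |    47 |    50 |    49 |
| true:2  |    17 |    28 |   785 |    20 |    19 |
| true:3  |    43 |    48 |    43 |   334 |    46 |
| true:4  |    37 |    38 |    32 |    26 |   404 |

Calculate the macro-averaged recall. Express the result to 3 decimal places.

0.780

Per-class recall (TP/(TP+FN)):
  0: TP=446, FN=12+4+16+12=44 → 446/490 = 0.9102
  1: TP=400, FN=40+47+50+49=186 → 400/586 = 0.6826
  2: TP=785, FN=17+28+20+19=84 → 785/869 = 0.9033
  3: TP=334, FN=43+48+43+46=180 → 334/514 = 0.6498
  4: TP=404, FN=37+38+32+26=133 → 404/537 = 0.7523
Macro-recall = mean = (0.9102 + 0.6826 + 0.9033 + 0.6498 + 0.7523) / 5 = 0.780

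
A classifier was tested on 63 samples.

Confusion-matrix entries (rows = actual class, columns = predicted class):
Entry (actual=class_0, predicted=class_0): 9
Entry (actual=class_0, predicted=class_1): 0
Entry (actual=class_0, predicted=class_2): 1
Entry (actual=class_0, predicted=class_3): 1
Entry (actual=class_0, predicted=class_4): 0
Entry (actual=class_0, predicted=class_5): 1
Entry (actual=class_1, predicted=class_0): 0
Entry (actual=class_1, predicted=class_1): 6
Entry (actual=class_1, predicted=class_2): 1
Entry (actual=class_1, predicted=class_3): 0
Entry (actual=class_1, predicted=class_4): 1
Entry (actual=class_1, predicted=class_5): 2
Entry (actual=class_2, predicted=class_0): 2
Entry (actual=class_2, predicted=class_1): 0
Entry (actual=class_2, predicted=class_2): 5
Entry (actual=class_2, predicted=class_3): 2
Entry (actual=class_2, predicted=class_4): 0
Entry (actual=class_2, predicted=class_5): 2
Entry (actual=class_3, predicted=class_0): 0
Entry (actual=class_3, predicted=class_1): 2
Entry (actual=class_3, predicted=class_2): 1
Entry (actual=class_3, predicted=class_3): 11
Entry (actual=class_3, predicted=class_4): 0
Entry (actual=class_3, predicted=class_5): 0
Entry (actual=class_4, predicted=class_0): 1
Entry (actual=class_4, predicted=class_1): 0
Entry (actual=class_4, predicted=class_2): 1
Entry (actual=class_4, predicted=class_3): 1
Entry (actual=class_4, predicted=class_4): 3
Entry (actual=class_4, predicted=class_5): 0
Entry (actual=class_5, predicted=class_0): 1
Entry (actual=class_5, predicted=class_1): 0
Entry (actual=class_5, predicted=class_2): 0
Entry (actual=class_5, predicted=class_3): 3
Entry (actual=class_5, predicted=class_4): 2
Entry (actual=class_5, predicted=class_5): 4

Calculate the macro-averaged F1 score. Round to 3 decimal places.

Per-class F1 score (2·TP/(2·TP+FP+FN)):
  class_0: TP=9, FP=0+2+0+1+1=4, FN=0+1+1+0+1=3 → 18/25 = 0.7200
  class_1: TP=6, FP=0+0+2+0+0=2, FN=0+1+0+1+2=4 → 12/18 = 0.6667
  class_2: TP=5, FP=1+1+1+1+0=4, FN=2+0+2+0+2=6 → 10/20 = 0.5000
  class_3: TP=11, FP=1+0+2+1+3=7, FN=0+2+1+0+0=3 → 22/32 = 0.6875
  class_4: TP=3, FP=0+1+0+0+2=3, FN=1+0+1+1+0=3 → 6/12 = 0.5000
  class_5: TP=4, FP=1+2+2+0+0=5, FN=1+0+0+3+2=6 → 8/19 = 0.4211
Macro-F1 score = mean = (0.7200 + 0.6667 + 0.5000 + 0.6875 + 0.5000 + 0.4211) / 6 = 0.583

0.583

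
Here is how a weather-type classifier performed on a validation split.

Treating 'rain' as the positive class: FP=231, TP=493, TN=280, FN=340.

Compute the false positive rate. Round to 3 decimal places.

FPR = FP/(FP+TN) = 231/(231+280) = 0.452

0.452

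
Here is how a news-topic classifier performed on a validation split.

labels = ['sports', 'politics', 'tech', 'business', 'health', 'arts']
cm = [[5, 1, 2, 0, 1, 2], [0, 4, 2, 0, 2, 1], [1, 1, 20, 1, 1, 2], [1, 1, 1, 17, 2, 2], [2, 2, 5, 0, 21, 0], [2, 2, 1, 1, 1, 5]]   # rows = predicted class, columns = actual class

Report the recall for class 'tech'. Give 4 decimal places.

0.6452

One-vs-rest for 'tech': TP = diagonal; FP = other classes predicted 'tech'; FN = 'tech' predicted as other.
recall = TP/(TP+FN).
tech: TP=20, FN=2+2+1+5+1=11 → 20/31 = 0.64516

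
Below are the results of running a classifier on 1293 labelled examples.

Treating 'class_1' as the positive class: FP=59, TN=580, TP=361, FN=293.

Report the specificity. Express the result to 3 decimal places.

0.908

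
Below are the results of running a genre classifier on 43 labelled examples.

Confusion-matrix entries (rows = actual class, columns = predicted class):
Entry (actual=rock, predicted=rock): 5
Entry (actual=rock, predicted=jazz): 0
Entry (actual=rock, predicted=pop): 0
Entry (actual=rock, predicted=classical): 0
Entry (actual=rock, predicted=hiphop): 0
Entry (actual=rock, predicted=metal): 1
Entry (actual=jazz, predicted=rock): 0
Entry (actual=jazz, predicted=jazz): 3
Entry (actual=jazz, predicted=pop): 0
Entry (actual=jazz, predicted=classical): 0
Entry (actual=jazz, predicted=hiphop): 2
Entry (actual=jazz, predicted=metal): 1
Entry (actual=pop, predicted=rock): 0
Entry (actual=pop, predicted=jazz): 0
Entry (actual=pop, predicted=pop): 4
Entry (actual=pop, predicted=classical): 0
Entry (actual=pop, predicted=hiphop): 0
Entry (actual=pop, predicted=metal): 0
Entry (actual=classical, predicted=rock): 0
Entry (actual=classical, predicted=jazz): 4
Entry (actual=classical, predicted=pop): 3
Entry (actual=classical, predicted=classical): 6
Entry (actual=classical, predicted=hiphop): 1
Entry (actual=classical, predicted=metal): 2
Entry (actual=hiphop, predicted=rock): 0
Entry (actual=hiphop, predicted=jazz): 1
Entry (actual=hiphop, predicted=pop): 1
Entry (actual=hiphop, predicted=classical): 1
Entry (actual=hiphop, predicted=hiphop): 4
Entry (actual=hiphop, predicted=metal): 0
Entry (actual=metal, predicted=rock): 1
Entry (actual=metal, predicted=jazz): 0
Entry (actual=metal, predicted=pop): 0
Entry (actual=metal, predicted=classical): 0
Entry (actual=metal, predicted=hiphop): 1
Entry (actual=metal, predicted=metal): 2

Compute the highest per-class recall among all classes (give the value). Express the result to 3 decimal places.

Per-class recall (TP/(TP+FN)):
  rock: TP=5, FN=0+0+0+0+1=1 → 5/6 = 0.8333
  jazz: TP=3, FN=0+0+0+2+1=3 → 3/6 = 0.5000
  pop: TP=4, FN=0+0+0+0+0=0 → 4/4 = 1.0000
  classical: TP=6, FN=0+4+3+1+2=10 → 6/16 = 0.3750
  hiphop: TP=4, FN=0+1+1+1+0=3 → 4/7 = 0.5714
  metal: TP=2, FN=1+0+0+0+1=2 → 2/4 = 0.5000
Highest is class 'pop' with recall = 1.000.

1.000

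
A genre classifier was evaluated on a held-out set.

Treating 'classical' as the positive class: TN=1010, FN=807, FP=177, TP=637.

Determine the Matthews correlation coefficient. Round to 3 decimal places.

0.314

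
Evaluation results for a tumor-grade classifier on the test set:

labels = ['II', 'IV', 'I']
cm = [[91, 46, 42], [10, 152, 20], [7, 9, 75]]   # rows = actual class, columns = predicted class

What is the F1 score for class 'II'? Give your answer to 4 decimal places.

Take TP from the diagonal, FP from the rest of the 'II' prediction marginal, FN from the rest of the 'II' actual marginal.
F1 score = 2·TP/(2·TP+FP+FN).
II: TP=91, FP=10+7=17, FN=46+42=88 → 182/287 = 0.63415

0.6341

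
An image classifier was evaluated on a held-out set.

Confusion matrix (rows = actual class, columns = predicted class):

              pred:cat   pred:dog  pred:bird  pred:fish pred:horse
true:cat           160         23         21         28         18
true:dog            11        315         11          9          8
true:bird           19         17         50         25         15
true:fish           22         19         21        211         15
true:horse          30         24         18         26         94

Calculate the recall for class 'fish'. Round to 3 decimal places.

0.733

One-vs-rest for 'fish': TP = diagonal; FP = other classes predicted 'fish'; FN = 'fish' predicted as other.
recall = TP/(TP+FN).
fish: TP=211, FN=22+19+21+15=77 → 211/288 = 0.7326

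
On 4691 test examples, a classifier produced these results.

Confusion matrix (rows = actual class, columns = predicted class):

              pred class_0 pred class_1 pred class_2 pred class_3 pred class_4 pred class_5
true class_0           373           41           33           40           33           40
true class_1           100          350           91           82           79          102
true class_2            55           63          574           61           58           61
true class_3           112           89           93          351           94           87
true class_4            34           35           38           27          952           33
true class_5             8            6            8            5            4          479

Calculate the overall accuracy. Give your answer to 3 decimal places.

0.656

Accuracy = trace / total = (373+350+574+351+952+479=3079) / 4691 = 3079/4691 = 0.656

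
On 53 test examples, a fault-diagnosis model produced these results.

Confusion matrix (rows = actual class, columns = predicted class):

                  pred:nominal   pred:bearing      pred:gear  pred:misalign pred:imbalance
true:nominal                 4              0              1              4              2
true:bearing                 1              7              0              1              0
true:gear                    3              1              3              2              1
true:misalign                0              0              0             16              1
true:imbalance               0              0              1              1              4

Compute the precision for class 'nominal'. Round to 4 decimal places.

0.5000

Take TP from the diagonal, FP from the rest of the 'nominal' prediction marginal, FN from the rest of the 'nominal' actual marginal.
precision = TP/(TP+FP).
nominal: TP=4, FP=1+3+0+0=4 → 4/8 = 0.50000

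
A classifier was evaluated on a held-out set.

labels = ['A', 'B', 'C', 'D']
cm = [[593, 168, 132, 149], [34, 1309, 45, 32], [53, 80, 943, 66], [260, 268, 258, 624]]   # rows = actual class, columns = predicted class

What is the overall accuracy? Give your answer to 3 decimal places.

Accuracy = trace / total = (593+1309+943+624=3469) / 5014 = 3469/5014 = 0.692

0.692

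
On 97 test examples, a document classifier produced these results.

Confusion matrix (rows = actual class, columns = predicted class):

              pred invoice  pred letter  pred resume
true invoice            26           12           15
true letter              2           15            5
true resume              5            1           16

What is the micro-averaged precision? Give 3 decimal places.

Micro-averaging pools counts across classes: ΣTP=57, ΣFP=40, ΣFN=40.
Micro-precision = TP/(TP+FP) on pooled counts = 0.588 (equals overall accuracy in single-label multiclass).

0.588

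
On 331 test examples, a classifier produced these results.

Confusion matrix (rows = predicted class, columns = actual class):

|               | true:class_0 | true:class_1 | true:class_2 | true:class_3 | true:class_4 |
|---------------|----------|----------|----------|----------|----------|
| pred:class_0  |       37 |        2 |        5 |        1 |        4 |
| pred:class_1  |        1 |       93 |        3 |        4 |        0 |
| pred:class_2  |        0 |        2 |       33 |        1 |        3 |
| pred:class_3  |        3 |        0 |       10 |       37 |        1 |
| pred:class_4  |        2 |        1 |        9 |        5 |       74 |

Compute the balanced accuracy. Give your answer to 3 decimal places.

Balanced accuracy = mean of per-class recall.
  class_0: recall = 37/43 = 0.8605
  class_1: recall = 93/98 = 0.9490
  class_2: recall = 33/60 = 0.5500
  class_3: recall = 37/48 = 0.7708
  class_4: recall = 74/82 = 0.9024
Mean = (0.8605 + 0.9490 + 0.5500 + 0.7708 + 0.9024) / 5 = 0.807

0.807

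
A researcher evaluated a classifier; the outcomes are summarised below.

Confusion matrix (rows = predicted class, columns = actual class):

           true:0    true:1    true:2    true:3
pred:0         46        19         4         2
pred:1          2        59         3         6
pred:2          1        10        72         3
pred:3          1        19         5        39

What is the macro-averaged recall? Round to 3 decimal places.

Per-class recall (TP/(TP+FN)):
  0: TP=46, FN=2+1+1=4 → 46/50 = 0.9200
  1: TP=59, FN=19+10+19=48 → 59/107 = 0.5514
  2: TP=72, FN=4+3+5=12 → 72/84 = 0.8571
  3: TP=39, FN=2+6+3=11 → 39/50 = 0.7800
Macro-recall = mean = (0.9200 + 0.5514 + 0.8571 + 0.7800) / 4 = 0.777

0.777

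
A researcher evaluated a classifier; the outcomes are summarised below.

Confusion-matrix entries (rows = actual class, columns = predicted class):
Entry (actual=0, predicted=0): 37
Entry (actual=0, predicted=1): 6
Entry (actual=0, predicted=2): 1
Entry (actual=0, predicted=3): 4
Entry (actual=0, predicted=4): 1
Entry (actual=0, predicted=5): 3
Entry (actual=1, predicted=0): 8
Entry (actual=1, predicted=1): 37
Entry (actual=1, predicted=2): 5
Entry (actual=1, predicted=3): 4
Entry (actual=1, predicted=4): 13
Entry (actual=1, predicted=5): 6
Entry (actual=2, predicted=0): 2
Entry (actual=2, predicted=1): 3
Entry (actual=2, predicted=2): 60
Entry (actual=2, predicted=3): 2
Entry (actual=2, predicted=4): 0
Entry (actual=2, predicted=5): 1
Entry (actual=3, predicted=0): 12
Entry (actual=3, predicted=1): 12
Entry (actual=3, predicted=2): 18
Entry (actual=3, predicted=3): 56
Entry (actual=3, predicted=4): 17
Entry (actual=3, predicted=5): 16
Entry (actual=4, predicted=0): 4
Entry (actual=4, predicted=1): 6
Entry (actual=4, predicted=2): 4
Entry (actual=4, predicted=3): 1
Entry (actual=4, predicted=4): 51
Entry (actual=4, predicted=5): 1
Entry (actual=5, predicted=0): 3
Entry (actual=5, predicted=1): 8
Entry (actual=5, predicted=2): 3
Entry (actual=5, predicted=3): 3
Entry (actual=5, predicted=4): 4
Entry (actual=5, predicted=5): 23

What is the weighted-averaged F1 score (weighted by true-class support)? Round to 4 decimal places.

Per-class F1 score (2·TP/(2·TP+FP+FN)):
  0: TP=37, FP=8+2+12+4+3=29, FN=6+1+4+1+3=15 → 74/118 = 0.62712
  1: TP=37, FP=6+3+12+6+8=35, FN=8+5+4+13+6=36 → 74/145 = 0.51034
  2: TP=60, FP=1+5+18+4+3=31, FN=2+3+2+0+1=8 → 120/159 = 0.75472
  3: TP=56, FP=4+4+2+1+3=14, FN=12+12+18+17+16=75 → 112/201 = 0.55721
  4: TP=51, FP=1+13+0+17+4=35, FN=4+6+4+1+1=16 → 102/153 = 0.66667
  5: TP=23, FP=3+6+1+16+1=27, FN=3+8+3+3+4=21 → 46/94 = 0.48936
Weighted-F1 score = Σ (supportᵢ/N)·F1 scoreᵢ with N=435: (52/435)·0.62712 + (73/435)·0.51034 + (68/435)·0.75472 + (131/435)·0.55721 + (67/435)·0.66667 + (44/435)·0.48936 = 0.5986

0.5986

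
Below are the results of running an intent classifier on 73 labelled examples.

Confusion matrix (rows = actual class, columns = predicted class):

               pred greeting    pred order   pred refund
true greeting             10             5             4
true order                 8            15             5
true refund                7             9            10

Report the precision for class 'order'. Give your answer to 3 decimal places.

0.517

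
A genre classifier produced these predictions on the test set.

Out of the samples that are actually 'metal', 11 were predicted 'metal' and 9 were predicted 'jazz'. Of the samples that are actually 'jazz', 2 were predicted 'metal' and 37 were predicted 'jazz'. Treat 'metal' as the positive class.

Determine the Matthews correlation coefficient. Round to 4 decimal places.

MCC = (TP·TN − FP·FN) / √((TP+FP)(TP+FN)(TN+FP)(TN+FN))
Numerator = 11·37 − 2·9 = 389
Denominator = √(13·20·39·46) = √466440 = 682.9641
MCC = 389 / 682.9641 = 0.5696

0.5696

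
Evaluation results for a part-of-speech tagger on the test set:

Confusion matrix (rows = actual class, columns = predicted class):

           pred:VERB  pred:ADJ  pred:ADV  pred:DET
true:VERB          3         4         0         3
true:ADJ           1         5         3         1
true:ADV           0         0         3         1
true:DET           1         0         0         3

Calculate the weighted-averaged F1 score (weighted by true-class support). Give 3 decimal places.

Per-class F1 score (2·TP/(2·TP+FP+FN)):
  VERB: TP=3, FP=1+0+1=2, FN=4+0+3=7 → 6/15 = 0.4000
  ADJ: TP=5, FP=4+0+0=4, FN=1+3+1=5 → 10/19 = 0.5263
  ADV: TP=3, FP=0+3+0=3, FN=0+0+1=1 → 6/10 = 0.6000
  DET: TP=3, FP=3+1+1=5, FN=1+0+0=1 → 6/12 = 0.5000
Weighted-F1 score = Σ (supportᵢ/N)·F1 scoreᵢ with N=28: (10/28)·0.4000 + (10/28)·0.5263 + (4/28)·0.6000 + (4/28)·0.5000 = 0.488

0.488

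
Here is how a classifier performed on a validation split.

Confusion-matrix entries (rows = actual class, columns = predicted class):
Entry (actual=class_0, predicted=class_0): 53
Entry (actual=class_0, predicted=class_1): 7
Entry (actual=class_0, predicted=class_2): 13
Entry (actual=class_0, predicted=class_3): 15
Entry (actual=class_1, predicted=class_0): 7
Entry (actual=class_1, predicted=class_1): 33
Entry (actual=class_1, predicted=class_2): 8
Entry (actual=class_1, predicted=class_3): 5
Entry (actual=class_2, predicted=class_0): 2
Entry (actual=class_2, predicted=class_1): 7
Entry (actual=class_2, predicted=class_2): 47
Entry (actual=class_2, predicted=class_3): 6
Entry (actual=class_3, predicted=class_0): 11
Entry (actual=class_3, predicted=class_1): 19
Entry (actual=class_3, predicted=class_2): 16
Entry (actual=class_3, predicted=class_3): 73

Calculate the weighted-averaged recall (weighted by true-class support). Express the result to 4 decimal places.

0.6398

Per-class recall (TP/(TP+FN)):
  class_0: TP=53, FN=7+13+15=35 → 53/88 = 0.60227
  class_1: TP=33, FN=7+8+5=20 → 33/53 = 0.62264
  class_2: TP=47, FN=2+7+6=15 → 47/62 = 0.75806
  class_3: TP=73, FN=11+19+16=46 → 73/119 = 0.61345
Weighted-recall = Σ (supportᵢ/N)·recallᵢ with N=322: (88/322)·0.60227 + (53/322)·0.62264 + (62/322)·0.75806 + (119/322)·0.61345 = 0.6398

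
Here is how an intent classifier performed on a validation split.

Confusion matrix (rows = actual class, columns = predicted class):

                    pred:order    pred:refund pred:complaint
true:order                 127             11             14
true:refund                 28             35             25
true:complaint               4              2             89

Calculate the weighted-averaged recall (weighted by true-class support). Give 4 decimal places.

Per-class recall (TP/(TP+FN)):
  order: TP=127, FN=11+14=25 → 127/152 = 0.83553
  refund: TP=35, FN=28+25=53 → 35/88 = 0.39773
  complaint: TP=89, FN=4+2=6 → 89/95 = 0.93684
Weighted-recall = Σ (supportᵢ/N)·recallᵢ with N=335: (152/335)·0.83553 + (88/335)·0.39773 + (95/335)·0.93684 = 0.7493

0.7493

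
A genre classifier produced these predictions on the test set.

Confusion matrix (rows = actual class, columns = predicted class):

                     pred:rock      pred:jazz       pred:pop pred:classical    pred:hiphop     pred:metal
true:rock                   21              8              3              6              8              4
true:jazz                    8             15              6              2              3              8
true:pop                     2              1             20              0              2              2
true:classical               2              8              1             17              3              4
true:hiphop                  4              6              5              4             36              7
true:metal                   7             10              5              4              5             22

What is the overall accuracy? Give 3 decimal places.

0.487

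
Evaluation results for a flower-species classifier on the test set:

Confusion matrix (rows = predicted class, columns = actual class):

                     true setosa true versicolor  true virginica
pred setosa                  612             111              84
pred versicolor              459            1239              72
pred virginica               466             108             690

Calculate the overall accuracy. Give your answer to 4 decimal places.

0.6615

Accuracy = trace / total = (612+1239+690=2541) / 3841 = 2541/3841 = 0.6615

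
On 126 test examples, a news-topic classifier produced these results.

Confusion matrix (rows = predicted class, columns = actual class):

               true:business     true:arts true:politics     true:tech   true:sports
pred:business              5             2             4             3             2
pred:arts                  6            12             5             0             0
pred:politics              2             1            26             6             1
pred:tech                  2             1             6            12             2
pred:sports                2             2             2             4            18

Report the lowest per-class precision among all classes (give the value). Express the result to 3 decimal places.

0.313

Per-class precision (TP/(TP+FP)):
  business: TP=5, FP=2+4+3+2=11 → 5/16 = 0.3125
  arts: TP=12, FP=6+5+0+0=11 → 12/23 = 0.5217
  politics: TP=26, FP=2+1+6+1=10 → 26/36 = 0.7222
  tech: TP=12, FP=2+1+6+2=11 → 12/23 = 0.5217
  sports: TP=18, FP=2+2+2+4=10 → 18/28 = 0.6429
Lowest is class 'business' with precision = 0.313.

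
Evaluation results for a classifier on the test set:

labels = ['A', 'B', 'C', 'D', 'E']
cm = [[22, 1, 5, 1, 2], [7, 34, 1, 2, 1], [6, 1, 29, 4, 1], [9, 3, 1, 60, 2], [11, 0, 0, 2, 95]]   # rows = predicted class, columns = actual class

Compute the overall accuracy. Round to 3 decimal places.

Accuracy = trace / total = (22+34+29+60+95=240) / 300 = 240/300 = 0.800

0.800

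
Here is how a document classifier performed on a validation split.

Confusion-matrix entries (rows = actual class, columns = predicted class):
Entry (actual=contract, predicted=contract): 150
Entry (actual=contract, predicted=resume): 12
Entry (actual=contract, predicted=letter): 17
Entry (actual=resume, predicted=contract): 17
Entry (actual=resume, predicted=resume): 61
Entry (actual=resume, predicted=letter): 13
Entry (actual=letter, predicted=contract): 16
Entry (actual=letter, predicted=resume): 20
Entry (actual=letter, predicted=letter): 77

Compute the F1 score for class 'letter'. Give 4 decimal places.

0.7000

One-vs-rest for 'letter': TP = diagonal; FP = other classes predicted 'letter'; FN = 'letter' predicted as other.
F1 score = 2·TP/(2·TP+FP+FN).
letter: TP=77, FP=17+13=30, FN=16+20=36 → 154/220 = 0.70000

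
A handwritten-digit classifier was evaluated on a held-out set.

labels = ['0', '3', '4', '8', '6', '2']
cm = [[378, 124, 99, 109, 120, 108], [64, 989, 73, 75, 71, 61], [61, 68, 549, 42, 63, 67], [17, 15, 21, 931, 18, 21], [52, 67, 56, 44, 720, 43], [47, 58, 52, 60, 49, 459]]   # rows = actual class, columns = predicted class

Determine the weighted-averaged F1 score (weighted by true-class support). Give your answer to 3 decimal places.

0.680

Per-class F1 score (2·TP/(2·TP+FP+FN)):
  0: TP=378, FP=64+61+17+52+47=241, FN=124+99+109+120+108=560 → 756/1557 = 0.4855
  3: TP=989, FP=124+68+15+67+58=332, FN=64+73+75+71+61=344 → 1978/2654 = 0.7453
  4: TP=549, FP=99+73+21+56+52=301, FN=61+68+42+63+67=301 → 1098/1700 = 0.6459
  8: TP=931, FP=109+75+42+44+60=330, FN=17+15+21+18+21=92 → 1862/2284 = 0.8152
  6: TP=720, FP=120+71+63+18+49=321, FN=52+67+56+44+43=262 → 1440/2023 = 0.7118
  2: TP=459, FP=108+61+67+21+43=300, FN=47+58+52+60+49=266 → 918/1484 = 0.6186
Weighted-F1 score = Σ (supportᵢ/N)·F1 scoreᵢ with N=5851: (938/5851)·0.4855 + (1333/5851)·0.7453 + (850/5851)·0.6459 + (1023/5851)·0.8152 + (982/5851)·0.7118 + (725/5851)·0.6186 = 0.680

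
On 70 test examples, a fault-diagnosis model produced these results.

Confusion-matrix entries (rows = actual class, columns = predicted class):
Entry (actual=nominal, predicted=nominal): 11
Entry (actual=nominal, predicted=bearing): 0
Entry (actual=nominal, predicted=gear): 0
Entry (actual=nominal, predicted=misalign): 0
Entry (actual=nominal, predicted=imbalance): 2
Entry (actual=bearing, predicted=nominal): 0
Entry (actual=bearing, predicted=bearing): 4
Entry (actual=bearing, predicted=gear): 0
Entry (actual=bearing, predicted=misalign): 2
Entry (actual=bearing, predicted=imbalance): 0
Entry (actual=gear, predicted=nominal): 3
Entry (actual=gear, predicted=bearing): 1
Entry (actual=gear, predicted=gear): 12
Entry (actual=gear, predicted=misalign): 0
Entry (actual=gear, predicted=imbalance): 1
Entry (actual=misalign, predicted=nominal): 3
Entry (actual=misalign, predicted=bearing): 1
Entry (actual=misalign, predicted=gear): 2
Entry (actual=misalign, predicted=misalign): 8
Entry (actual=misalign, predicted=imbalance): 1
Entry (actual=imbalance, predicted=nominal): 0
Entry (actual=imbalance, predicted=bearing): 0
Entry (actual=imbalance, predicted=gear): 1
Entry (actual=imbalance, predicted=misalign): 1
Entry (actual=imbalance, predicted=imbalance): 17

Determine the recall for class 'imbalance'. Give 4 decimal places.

One-vs-rest for 'imbalance': TP = diagonal; FP = other classes predicted 'imbalance'; FN = 'imbalance' predicted as other.
recall = TP/(TP+FN).
imbalance: TP=17, FN=0+0+1+1=2 → 17/19 = 0.89474

0.8947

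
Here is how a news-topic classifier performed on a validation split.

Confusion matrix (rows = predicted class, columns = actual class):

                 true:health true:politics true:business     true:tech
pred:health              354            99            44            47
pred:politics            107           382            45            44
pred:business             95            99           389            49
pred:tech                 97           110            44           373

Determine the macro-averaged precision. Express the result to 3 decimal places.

Per-class precision (TP/(TP+FP)):
  health: TP=354, FP=99+44+47=190 → 354/544 = 0.6507
  politics: TP=382, FP=107+45+44=196 → 382/578 = 0.6609
  business: TP=389, FP=95+99+49=243 → 389/632 = 0.6155
  tech: TP=373, FP=97+110+44=251 → 373/624 = 0.5978
Macro-precision = mean = (0.6507 + 0.6609 + 0.6155 + 0.5978) / 4 = 0.631

0.631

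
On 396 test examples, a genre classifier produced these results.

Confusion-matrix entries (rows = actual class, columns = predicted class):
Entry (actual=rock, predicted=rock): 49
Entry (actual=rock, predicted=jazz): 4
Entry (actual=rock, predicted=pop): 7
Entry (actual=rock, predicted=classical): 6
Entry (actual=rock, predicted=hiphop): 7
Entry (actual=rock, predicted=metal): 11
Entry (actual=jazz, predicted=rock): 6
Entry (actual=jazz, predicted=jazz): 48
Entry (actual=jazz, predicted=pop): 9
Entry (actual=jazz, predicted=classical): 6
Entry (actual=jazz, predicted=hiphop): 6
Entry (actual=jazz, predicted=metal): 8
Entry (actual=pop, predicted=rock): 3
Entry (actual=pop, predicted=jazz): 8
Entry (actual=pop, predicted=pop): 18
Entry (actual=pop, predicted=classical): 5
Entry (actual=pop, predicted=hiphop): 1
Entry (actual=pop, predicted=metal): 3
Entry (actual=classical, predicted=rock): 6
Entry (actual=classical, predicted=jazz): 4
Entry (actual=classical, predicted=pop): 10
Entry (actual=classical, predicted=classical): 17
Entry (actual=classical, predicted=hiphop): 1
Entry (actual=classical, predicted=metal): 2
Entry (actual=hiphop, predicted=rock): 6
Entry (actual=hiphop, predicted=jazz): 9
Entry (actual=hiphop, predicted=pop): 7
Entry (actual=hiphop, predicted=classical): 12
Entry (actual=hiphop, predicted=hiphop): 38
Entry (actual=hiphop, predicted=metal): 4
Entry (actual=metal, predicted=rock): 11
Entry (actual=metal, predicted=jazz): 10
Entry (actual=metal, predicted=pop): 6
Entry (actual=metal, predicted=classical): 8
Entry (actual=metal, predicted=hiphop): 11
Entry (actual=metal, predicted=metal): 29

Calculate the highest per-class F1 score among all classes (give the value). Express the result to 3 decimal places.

Per-class F1 score (2·TP/(2·TP+FP+FN)):
  rock: TP=49, FP=6+3+6+6+11=32, FN=4+7+6+7+11=35 → 98/165 = 0.5939
  jazz: TP=48, FP=4+8+4+9+10=35, FN=6+9+6+6+8=35 → 96/166 = 0.5783
  pop: TP=18, FP=7+9+10+7+6=39, FN=3+8+5+1+3=20 → 36/95 = 0.3789
  classical: TP=17, FP=6+6+5+12+8=37, FN=6+4+10+1+2=23 → 34/94 = 0.3617
  hiphop: TP=38, FP=7+6+1+1+11=26, FN=6+9+7+12+4=38 → 76/140 = 0.5429
  metal: TP=29, FP=11+8+3+2+4=28, FN=11+10+6+8+11=46 → 58/132 = 0.4394
Highest is class 'rock' with F1 score = 0.594.

0.594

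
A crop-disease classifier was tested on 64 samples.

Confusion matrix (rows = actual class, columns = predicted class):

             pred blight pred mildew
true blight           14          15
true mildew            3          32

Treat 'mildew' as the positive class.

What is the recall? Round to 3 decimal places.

Recall = TP/(TP+FN) = 32/(32+3) = 32/35 = 0.914

0.914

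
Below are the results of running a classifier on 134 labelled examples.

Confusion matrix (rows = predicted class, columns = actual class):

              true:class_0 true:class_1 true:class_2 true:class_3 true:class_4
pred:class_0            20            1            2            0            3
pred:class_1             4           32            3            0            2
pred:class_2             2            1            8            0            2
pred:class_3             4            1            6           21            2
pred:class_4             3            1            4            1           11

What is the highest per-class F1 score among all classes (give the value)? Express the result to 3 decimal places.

0.831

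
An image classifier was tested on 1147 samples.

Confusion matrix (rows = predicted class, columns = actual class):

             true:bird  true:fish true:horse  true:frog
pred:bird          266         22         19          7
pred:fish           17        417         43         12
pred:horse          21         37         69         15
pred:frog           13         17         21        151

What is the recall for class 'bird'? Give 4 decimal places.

Treat 'bird' as positive and all other classes as negative.
recall = TP/(TP+FN).
bird: TP=266, FN=17+21+13=51 → 266/317 = 0.83912

0.8391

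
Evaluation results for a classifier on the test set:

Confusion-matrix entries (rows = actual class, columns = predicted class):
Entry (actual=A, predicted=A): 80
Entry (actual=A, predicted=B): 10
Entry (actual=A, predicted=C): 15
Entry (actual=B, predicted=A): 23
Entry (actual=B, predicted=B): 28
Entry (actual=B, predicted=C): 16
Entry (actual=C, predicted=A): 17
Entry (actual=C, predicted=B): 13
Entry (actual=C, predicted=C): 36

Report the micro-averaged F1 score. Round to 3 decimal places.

0.605

Micro-averaging pools counts across classes: ΣTP=144, ΣFP=94, ΣFN=94.
Micro-F1 score = 2·TP/(2·TP+FP+FN) on pooled counts = 0.605 (equals overall accuracy in single-label multiclass).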